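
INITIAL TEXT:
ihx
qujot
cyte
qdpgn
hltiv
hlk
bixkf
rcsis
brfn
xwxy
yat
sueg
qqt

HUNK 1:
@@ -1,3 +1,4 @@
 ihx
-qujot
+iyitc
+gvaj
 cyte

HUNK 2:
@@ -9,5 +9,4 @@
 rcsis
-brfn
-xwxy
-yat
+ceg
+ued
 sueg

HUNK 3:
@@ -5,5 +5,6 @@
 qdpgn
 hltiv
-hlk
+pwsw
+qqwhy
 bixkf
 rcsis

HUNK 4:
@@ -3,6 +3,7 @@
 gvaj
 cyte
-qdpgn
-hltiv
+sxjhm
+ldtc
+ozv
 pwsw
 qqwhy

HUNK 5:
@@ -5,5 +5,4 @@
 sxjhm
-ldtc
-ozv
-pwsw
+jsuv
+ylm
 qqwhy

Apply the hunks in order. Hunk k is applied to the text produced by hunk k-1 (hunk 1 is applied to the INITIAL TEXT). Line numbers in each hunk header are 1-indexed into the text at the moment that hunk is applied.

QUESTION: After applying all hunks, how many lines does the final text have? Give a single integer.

Answer: 14

Derivation:
Hunk 1: at line 1 remove [qujot] add [iyitc,gvaj] -> 14 lines: ihx iyitc gvaj cyte qdpgn hltiv hlk bixkf rcsis brfn xwxy yat sueg qqt
Hunk 2: at line 9 remove [brfn,xwxy,yat] add [ceg,ued] -> 13 lines: ihx iyitc gvaj cyte qdpgn hltiv hlk bixkf rcsis ceg ued sueg qqt
Hunk 3: at line 5 remove [hlk] add [pwsw,qqwhy] -> 14 lines: ihx iyitc gvaj cyte qdpgn hltiv pwsw qqwhy bixkf rcsis ceg ued sueg qqt
Hunk 4: at line 3 remove [qdpgn,hltiv] add [sxjhm,ldtc,ozv] -> 15 lines: ihx iyitc gvaj cyte sxjhm ldtc ozv pwsw qqwhy bixkf rcsis ceg ued sueg qqt
Hunk 5: at line 5 remove [ldtc,ozv,pwsw] add [jsuv,ylm] -> 14 lines: ihx iyitc gvaj cyte sxjhm jsuv ylm qqwhy bixkf rcsis ceg ued sueg qqt
Final line count: 14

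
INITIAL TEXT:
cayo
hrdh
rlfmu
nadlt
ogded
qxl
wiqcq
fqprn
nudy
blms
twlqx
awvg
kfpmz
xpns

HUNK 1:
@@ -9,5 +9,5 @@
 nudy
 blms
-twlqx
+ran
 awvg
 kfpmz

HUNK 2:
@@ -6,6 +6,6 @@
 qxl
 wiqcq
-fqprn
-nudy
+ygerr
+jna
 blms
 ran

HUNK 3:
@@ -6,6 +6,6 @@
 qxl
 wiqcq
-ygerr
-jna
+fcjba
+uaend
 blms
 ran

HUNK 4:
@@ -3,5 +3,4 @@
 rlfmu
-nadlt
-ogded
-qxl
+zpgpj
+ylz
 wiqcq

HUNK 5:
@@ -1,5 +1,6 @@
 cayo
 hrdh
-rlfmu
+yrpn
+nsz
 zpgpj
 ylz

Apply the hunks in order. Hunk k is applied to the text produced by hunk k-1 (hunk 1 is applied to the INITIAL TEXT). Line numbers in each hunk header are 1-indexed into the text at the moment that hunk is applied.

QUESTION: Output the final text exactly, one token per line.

Answer: cayo
hrdh
yrpn
nsz
zpgpj
ylz
wiqcq
fcjba
uaend
blms
ran
awvg
kfpmz
xpns

Derivation:
Hunk 1: at line 9 remove [twlqx] add [ran] -> 14 lines: cayo hrdh rlfmu nadlt ogded qxl wiqcq fqprn nudy blms ran awvg kfpmz xpns
Hunk 2: at line 6 remove [fqprn,nudy] add [ygerr,jna] -> 14 lines: cayo hrdh rlfmu nadlt ogded qxl wiqcq ygerr jna blms ran awvg kfpmz xpns
Hunk 3: at line 6 remove [ygerr,jna] add [fcjba,uaend] -> 14 lines: cayo hrdh rlfmu nadlt ogded qxl wiqcq fcjba uaend blms ran awvg kfpmz xpns
Hunk 4: at line 3 remove [nadlt,ogded,qxl] add [zpgpj,ylz] -> 13 lines: cayo hrdh rlfmu zpgpj ylz wiqcq fcjba uaend blms ran awvg kfpmz xpns
Hunk 5: at line 1 remove [rlfmu] add [yrpn,nsz] -> 14 lines: cayo hrdh yrpn nsz zpgpj ylz wiqcq fcjba uaend blms ran awvg kfpmz xpns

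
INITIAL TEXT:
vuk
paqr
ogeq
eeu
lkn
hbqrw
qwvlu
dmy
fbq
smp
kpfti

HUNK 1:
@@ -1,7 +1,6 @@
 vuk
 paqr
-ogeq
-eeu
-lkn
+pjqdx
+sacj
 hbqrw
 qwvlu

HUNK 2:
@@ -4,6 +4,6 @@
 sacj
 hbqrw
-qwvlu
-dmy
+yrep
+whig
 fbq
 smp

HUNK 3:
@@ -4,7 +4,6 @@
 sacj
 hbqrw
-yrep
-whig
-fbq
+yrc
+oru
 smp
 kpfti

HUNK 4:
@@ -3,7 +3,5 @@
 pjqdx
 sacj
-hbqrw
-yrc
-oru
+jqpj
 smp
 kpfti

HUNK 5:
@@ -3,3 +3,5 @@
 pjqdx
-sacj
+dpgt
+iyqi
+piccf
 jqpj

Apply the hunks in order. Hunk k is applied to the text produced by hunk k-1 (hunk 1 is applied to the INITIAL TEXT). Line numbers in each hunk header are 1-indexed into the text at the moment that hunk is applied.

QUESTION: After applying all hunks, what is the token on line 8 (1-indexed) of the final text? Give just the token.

Answer: smp

Derivation:
Hunk 1: at line 1 remove [ogeq,eeu,lkn] add [pjqdx,sacj] -> 10 lines: vuk paqr pjqdx sacj hbqrw qwvlu dmy fbq smp kpfti
Hunk 2: at line 4 remove [qwvlu,dmy] add [yrep,whig] -> 10 lines: vuk paqr pjqdx sacj hbqrw yrep whig fbq smp kpfti
Hunk 3: at line 4 remove [yrep,whig,fbq] add [yrc,oru] -> 9 lines: vuk paqr pjqdx sacj hbqrw yrc oru smp kpfti
Hunk 4: at line 3 remove [hbqrw,yrc,oru] add [jqpj] -> 7 lines: vuk paqr pjqdx sacj jqpj smp kpfti
Hunk 5: at line 3 remove [sacj] add [dpgt,iyqi,piccf] -> 9 lines: vuk paqr pjqdx dpgt iyqi piccf jqpj smp kpfti
Final line 8: smp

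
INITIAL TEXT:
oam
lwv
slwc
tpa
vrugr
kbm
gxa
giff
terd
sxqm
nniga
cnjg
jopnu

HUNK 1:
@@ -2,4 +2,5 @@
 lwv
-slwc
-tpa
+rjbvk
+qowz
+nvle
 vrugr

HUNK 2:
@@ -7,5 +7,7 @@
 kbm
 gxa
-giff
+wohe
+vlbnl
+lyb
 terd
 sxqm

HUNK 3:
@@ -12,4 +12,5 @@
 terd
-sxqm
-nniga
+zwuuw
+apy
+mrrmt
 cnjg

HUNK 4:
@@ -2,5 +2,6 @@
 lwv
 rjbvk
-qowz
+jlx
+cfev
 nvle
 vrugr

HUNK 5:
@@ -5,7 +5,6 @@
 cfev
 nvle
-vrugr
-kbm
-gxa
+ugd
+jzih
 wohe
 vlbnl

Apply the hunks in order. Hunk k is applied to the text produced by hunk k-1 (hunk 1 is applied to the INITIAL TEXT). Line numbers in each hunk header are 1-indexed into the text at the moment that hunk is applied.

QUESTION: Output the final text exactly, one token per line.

Answer: oam
lwv
rjbvk
jlx
cfev
nvle
ugd
jzih
wohe
vlbnl
lyb
terd
zwuuw
apy
mrrmt
cnjg
jopnu

Derivation:
Hunk 1: at line 2 remove [slwc,tpa] add [rjbvk,qowz,nvle] -> 14 lines: oam lwv rjbvk qowz nvle vrugr kbm gxa giff terd sxqm nniga cnjg jopnu
Hunk 2: at line 7 remove [giff] add [wohe,vlbnl,lyb] -> 16 lines: oam lwv rjbvk qowz nvle vrugr kbm gxa wohe vlbnl lyb terd sxqm nniga cnjg jopnu
Hunk 3: at line 12 remove [sxqm,nniga] add [zwuuw,apy,mrrmt] -> 17 lines: oam lwv rjbvk qowz nvle vrugr kbm gxa wohe vlbnl lyb terd zwuuw apy mrrmt cnjg jopnu
Hunk 4: at line 2 remove [qowz] add [jlx,cfev] -> 18 lines: oam lwv rjbvk jlx cfev nvle vrugr kbm gxa wohe vlbnl lyb terd zwuuw apy mrrmt cnjg jopnu
Hunk 5: at line 5 remove [vrugr,kbm,gxa] add [ugd,jzih] -> 17 lines: oam lwv rjbvk jlx cfev nvle ugd jzih wohe vlbnl lyb terd zwuuw apy mrrmt cnjg jopnu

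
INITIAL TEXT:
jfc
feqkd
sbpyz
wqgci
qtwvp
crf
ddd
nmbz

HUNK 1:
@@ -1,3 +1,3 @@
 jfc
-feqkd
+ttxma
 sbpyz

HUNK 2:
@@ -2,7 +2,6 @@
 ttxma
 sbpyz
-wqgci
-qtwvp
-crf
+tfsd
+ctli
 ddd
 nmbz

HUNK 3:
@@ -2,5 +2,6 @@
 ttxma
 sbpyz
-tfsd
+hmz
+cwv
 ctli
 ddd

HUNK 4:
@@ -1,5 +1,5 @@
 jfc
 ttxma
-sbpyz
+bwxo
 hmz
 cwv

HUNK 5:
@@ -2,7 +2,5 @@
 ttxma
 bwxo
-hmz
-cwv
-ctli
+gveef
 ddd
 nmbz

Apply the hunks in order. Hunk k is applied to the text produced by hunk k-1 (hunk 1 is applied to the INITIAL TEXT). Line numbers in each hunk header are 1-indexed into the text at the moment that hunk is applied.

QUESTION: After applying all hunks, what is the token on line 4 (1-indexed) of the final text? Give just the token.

Answer: gveef

Derivation:
Hunk 1: at line 1 remove [feqkd] add [ttxma] -> 8 lines: jfc ttxma sbpyz wqgci qtwvp crf ddd nmbz
Hunk 2: at line 2 remove [wqgci,qtwvp,crf] add [tfsd,ctli] -> 7 lines: jfc ttxma sbpyz tfsd ctli ddd nmbz
Hunk 3: at line 2 remove [tfsd] add [hmz,cwv] -> 8 lines: jfc ttxma sbpyz hmz cwv ctli ddd nmbz
Hunk 4: at line 1 remove [sbpyz] add [bwxo] -> 8 lines: jfc ttxma bwxo hmz cwv ctli ddd nmbz
Hunk 5: at line 2 remove [hmz,cwv,ctli] add [gveef] -> 6 lines: jfc ttxma bwxo gveef ddd nmbz
Final line 4: gveef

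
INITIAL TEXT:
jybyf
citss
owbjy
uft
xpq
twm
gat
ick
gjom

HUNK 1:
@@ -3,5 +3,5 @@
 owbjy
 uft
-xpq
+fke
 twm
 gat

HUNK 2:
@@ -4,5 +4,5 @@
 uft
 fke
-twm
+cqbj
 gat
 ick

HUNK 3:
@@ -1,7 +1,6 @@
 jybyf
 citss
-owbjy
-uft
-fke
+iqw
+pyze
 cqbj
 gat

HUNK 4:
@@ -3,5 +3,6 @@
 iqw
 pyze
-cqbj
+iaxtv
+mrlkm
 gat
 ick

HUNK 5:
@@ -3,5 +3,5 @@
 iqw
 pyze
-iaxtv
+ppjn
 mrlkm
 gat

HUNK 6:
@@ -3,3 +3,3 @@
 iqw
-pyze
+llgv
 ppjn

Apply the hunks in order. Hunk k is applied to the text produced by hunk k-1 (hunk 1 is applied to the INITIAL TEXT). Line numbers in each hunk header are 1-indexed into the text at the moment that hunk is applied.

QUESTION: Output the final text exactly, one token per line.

Answer: jybyf
citss
iqw
llgv
ppjn
mrlkm
gat
ick
gjom

Derivation:
Hunk 1: at line 3 remove [xpq] add [fke] -> 9 lines: jybyf citss owbjy uft fke twm gat ick gjom
Hunk 2: at line 4 remove [twm] add [cqbj] -> 9 lines: jybyf citss owbjy uft fke cqbj gat ick gjom
Hunk 3: at line 1 remove [owbjy,uft,fke] add [iqw,pyze] -> 8 lines: jybyf citss iqw pyze cqbj gat ick gjom
Hunk 4: at line 3 remove [cqbj] add [iaxtv,mrlkm] -> 9 lines: jybyf citss iqw pyze iaxtv mrlkm gat ick gjom
Hunk 5: at line 3 remove [iaxtv] add [ppjn] -> 9 lines: jybyf citss iqw pyze ppjn mrlkm gat ick gjom
Hunk 6: at line 3 remove [pyze] add [llgv] -> 9 lines: jybyf citss iqw llgv ppjn mrlkm gat ick gjom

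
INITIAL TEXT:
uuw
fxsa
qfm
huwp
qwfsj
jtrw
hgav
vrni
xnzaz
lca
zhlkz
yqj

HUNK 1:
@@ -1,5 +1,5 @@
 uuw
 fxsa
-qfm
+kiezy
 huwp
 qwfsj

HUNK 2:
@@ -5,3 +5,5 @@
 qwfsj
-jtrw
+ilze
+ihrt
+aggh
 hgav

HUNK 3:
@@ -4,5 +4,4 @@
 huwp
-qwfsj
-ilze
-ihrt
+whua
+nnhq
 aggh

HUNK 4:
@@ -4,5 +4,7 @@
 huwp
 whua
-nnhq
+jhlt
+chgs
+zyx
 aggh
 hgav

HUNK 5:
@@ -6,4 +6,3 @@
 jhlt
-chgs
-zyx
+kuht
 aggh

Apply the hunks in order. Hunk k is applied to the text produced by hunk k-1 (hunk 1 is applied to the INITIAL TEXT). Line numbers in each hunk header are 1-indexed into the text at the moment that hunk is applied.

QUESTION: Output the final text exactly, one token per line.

Answer: uuw
fxsa
kiezy
huwp
whua
jhlt
kuht
aggh
hgav
vrni
xnzaz
lca
zhlkz
yqj

Derivation:
Hunk 1: at line 1 remove [qfm] add [kiezy] -> 12 lines: uuw fxsa kiezy huwp qwfsj jtrw hgav vrni xnzaz lca zhlkz yqj
Hunk 2: at line 5 remove [jtrw] add [ilze,ihrt,aggh] -> 14 lines: uuw fxsa kiezy huwp qwfsj ilze ihrt aggh hgav vrni xnzaz lca zhlkz yqj
Hunk 3: at line 4 remove [qwfsj,ilze,ihrt] add [whua,nnhq] -> 13 lines: uuw fxsa kiezy huwp whua nnhq aggh hgav vrni xnzaz lca zhlkz yqj
Hunk 4: at line 4 remove [nnhq] add [jhlt,chgs,zyx] -> 15 lines: uuw fxsa kiezy huwp whua jhlt chgs zyx aggh hgav vrni xnzaz lca zhlkz yqj
Hunk 5: at line 6 remove [chgs,zyx] add [kuht] -> 14 lines: uuw fxsa kiezy huwp whua jhlt kuht aggh hgav vrni xnzaz lca zhlkz yqj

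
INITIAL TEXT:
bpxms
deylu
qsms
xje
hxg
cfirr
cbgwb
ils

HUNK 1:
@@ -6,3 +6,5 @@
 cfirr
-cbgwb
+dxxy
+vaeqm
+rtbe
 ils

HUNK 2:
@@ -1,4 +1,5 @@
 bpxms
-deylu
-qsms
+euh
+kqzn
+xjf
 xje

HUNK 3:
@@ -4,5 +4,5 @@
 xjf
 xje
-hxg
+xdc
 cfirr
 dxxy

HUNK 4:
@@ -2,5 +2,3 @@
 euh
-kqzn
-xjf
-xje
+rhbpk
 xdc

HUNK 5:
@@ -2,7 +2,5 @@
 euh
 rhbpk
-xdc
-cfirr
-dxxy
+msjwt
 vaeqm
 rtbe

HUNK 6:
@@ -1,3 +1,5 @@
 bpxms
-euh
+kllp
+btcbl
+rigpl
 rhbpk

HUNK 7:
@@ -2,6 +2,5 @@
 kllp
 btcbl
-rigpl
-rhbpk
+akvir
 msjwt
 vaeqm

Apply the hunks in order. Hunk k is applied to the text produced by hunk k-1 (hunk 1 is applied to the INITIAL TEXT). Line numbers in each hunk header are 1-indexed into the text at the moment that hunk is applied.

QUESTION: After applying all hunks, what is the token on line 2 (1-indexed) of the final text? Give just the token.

Hunk 1: at line 6 remove [cbgwb] add [dxxy,vaeqm,rtbe] -> 10 lines: bpxms deylu qsms xje hxg cfirr dxxy vaeqm rtbe ils
Hunk 2: at line 1 remove [deylu,qsms] add [euh,kqzn,xjf] -> 11 lines: bpxms euh kqzn xjf xje hxg cfirr dxxy vaeqm rtbe ils
Hunk 3: at line 4 remove [hxg] add [xdc] -> 11 lines: bpxms euh kqzn xjf xje xdc cfirr dxxy vaeqm rtbe ils
Hunk 4: at line 2 remove [kqzn,xjf,xje] add [rhbpk] -> 9 lines: bpxms euh rhbpk xdc cfirr dxxy vaeqm rtbe ils
Hunk 5: at line 2 remove [xdc,cfirr,dxxy] add [msjwt] -> 7 lines: bpxms euh rhbpk msjwt vaeqm rtbe ils
Hunk 6: at line 1 remove [euh] add [kllp,btcbl,rigpl] -> 9 lines: bpxms kllp btcbl rigpl rhbpk msjwt vaeqm rtbe ils
Hunk 7: at line 2 remove [rigpl,rhbpk] add [akvir] -> 8 lines: bpxms kllp btcbl akvir msjwt vaeqm rtbe ils
Final line 2: kllp

Answer: kllp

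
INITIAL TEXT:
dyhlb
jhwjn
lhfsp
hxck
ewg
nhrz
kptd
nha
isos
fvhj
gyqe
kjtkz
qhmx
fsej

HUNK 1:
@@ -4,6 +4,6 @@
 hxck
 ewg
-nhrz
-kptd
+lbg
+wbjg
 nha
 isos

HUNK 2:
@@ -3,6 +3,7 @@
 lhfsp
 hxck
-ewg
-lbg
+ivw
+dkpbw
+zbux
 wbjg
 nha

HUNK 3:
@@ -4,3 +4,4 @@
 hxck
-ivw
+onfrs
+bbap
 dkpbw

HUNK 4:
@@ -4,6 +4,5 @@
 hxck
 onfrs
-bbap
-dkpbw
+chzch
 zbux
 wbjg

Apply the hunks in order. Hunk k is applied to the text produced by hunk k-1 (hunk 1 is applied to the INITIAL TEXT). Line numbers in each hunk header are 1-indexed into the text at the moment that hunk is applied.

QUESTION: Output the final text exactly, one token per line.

Answer: dyhlb
jhwjn
lhfsp
hxck
onfrs
chzch
zbux
wbjg
nha
isos
fvhj
gyqe
kjtkz
qhmx
fsej

Derivation:
Hunk 1: at line 4 remove [nhrz,kptd] add [lbg,wbjg] -> 14 lines: dyhlb jhwjn lhfsp hxck ewg lbg wbjg nha isos fvhj gyqe kjtkz qhmx fsej
Hunk 2: at line 3 remove [ewg,lbg] add [ivw,dkpbw,zbux] -> 15 lines: dyhlb jhwjn lhfsp hxck ivw dkpbw zbux wbjg nha isos fvhj gyqe kjtkz qhmx fsej
Hunk 3: at line 4 remove [ivw] add [onfrs,bbap] -> 16 lines: dyhlb jhwjn lhfsp hxck onfrs bbap dkpbw zbux wbjg nha isos fvhj gyqe kjtkz qhmx fsej
Hunk 4: at line 4 remove [bbap,dkpbw] add [chzch] -> 15 lines: dyhlb jhwjn lhfsp hxck onfrs chzch zbux wbjg nha isos fvhj gyqe kjtkz qhmx fsej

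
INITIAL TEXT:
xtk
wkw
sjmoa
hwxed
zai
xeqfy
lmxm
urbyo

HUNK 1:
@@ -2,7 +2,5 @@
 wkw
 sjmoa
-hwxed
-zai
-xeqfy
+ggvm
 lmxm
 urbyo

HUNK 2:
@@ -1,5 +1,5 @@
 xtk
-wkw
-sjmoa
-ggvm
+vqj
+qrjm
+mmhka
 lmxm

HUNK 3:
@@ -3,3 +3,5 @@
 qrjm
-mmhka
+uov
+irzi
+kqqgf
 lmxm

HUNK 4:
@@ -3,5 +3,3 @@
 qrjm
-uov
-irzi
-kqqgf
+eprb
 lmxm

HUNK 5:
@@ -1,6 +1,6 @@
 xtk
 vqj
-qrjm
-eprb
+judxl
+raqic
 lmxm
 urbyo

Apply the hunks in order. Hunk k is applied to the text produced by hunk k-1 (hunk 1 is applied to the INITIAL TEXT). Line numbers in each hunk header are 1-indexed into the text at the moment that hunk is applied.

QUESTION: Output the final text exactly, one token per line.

Answer: xtk
vqj
judxl
raqic
lmxm
urbyo

Derivation:
Hunk 1: at line 2 remove [hwxed,zai,xeqfy] add [ggvm] -> 6 lines: xtk wkw sjmoa ggvm lmxm urbyo
Hunk 2: at line 1 remove [wkw,sjmoa,ggvm] add [vqj,qrjm,mmhka] -> 6 lines: xtk vqj qrjm mmhka lmxm urbyo
Hunk 3: at line 3 remove [mmhka] add [uov,irzi,kqqgf] -> 8 lines: xtk vqj qrjm uov irzi kqqgf lmxm urbyo
Hunk 4: at line 3 remove [uov,irzi,kqqgf] add [eprb] -> 6 lines: xtk vqj qrjm eprb lmxm urbyo
Hunk 5: at line 1 remove [qrjm,eprb] add [judxl,raqic] -> 6 lines: xtk vqj judxl raqic lmxm urbyo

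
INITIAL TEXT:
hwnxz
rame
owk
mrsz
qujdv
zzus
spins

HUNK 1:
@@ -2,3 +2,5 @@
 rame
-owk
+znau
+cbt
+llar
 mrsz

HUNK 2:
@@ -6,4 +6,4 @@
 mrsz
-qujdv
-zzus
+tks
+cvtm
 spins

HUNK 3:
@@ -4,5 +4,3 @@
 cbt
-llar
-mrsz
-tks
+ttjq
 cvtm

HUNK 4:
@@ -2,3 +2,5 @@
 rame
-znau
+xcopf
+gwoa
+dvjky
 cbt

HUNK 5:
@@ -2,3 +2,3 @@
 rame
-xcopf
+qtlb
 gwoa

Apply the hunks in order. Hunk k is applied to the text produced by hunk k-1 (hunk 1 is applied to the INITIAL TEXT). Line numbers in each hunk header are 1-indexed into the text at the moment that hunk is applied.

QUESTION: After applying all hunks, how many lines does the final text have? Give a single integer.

Hunk 1: at line 2 remove [owk] add [znau,cbt,llar] -> 9 lines: hwnxz rame znau cbt llar mrsz qujdv zzus spins
Hunk 2: at line 6 remove [qujdv,zzus] add [tks,cvtm] -> 9 lines: hwnxz rame znau cbt llar mrsz tks cvtm spins
Hunk 3: at line 4 remove [llar,mrsz,tks] add [ttjq] -> 7 lines: hwnxz rame znau cbt ttjq cvtm spins
Hunk 4: at line 2 remove [znau] add [xcopf,gwoa,dvjky] -> 9 lines: hwnxz rame xcopf gwoa dvjky cbt ttjq cvtm spins
Hunk 5: at line 2 remove [xcopf] add [qtlb] -> 9 lines: hwnxz rame qtlb gwoa dvjky cbt ttjq cvtm spins
Final line count: 9

Answer: 9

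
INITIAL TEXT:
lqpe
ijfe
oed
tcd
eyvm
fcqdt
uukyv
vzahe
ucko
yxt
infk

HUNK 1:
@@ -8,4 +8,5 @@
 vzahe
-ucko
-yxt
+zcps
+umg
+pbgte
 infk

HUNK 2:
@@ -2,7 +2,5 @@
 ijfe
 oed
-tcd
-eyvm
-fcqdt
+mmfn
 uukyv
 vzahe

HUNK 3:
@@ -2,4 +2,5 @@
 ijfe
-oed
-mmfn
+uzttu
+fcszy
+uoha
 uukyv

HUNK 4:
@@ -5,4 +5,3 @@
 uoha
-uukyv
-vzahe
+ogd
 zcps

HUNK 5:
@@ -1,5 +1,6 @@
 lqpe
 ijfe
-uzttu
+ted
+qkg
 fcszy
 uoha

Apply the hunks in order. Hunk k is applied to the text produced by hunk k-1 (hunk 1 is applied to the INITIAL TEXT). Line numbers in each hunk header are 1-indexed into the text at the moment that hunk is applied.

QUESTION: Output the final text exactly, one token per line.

Answer: lqpe
ijfe
ted
qkg
fcszy
uoha
ogd
zcps
umg
pbgte
infk

Derivation:
Hunk 1: at line 8 remove [ucko,yxt] add [zcps,umg,pbgte] -> 12 lines: lqpe ijfe oed tcd eyvm fcqdt uukyv vzahe zcps umg pbgte infk
Hunk 2: at line 2 remove [tcd,eyvm,fcqdt] add [mmfn] -> 10 lines: lqpe ijfe oed mmfn uukyv vzahe zcps umg pbgte infk
Hunk 3: at line 2 remove [oed,mmfn] add [uzttu,fcszy,uoha] -> 11 lines: lqpe ijfe uzttu fcszy uoha uukyv vzahe zcps umg pbgte infk
Hunk 4: at line 5 remove [uukyv,vzahe] add [ogd] -> 10 lines: lqpe ijfe uzttu fcszy uoha ogd zcps umg pbgte infk
Hunk 5: at line 1 remove [uzttu] add [ted,qkg] -> 11 lines: lqpe ijfe ted qkg fcszy uoha ogd zcps umg pbgte infk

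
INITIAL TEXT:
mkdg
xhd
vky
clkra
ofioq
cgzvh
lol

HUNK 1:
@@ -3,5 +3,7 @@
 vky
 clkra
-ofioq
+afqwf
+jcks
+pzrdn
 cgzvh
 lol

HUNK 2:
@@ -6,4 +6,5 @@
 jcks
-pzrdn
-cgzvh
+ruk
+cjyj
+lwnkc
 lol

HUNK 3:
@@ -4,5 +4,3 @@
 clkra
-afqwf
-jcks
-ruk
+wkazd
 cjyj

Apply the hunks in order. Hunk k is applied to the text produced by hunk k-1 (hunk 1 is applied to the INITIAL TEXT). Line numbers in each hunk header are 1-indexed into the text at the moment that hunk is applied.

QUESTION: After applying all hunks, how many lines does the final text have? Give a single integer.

Hunk 1: at line 3 remove [ofioq] add [afqwf,jcks,pzrdn] -> 9 lines: mkdg xhd vky clkra afqwf jcks pzrdn cgzvh lol
Hunk 2: at line 6 remove [pzrdn,cgzvh] add [ruk,cjyj,lwnkc] -> 10 lines: mkdg xhd vky clkra afqwf jcks ruk cjyj lwnkc lol
Hunk 3: at line 4 remove [afqwf,jcks,ruk] add [wkazd] -> 8 lines: mkdg xhd vky clkra wkazd cjyj lwnkc lol
Final line count: 8

Answer: 8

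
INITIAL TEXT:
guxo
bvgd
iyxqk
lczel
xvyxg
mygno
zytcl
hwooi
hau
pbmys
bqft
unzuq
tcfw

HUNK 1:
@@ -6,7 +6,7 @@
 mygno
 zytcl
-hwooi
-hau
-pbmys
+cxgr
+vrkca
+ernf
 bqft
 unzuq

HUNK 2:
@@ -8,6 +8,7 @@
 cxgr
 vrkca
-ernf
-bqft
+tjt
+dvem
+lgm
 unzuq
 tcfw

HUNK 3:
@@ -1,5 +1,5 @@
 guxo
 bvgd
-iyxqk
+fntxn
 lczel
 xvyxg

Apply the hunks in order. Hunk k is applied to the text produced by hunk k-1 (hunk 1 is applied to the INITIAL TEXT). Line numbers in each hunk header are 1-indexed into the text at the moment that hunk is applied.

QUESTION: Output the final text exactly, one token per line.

Answer: guxo
bvgd
fntxn
lczel
xvyxg
mygno
zytcl
cxgr
vrkca
tjt
dvem
lgm
unzuq
tcfw

Derivation:
Hunk 1: at line 6 remove [hwooi,hau,pbmys] add [cxgr,vrkca,ernf] -> 13 lines: guxo bvgd iyxqk lczel xvyxg mygno zytcl cxgr vrkca ernf bqft unzuq tcfw
Hunk 2: at line 8 remove [ernf,bqft] add [tjt,dvem,lgm] -> 14 lines: guxo bvgd iyxqk lczel xvyxg mygno zytcl cxgr vrkca tjt dvem lgm unzuq tcfw
Hunk 3: at line 1 remove [iyxqk] add [fntxn] -> 14 lines: guxo bvgd fntxn lczel xvyxg mygno zytcl cxgr vrkca tjt dvem lgm unzuq tcfw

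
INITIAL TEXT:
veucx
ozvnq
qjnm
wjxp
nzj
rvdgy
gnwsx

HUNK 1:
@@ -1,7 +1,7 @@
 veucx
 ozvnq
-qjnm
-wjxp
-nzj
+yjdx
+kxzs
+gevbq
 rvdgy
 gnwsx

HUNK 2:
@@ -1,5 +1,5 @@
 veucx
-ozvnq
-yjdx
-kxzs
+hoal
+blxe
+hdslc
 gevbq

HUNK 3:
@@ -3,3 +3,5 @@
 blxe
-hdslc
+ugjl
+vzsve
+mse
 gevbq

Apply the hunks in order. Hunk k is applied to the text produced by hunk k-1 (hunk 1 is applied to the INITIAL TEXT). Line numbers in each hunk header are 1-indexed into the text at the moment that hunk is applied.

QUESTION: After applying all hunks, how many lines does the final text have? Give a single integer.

Answer: 9

Derivation:
Hunk 1: at line 1 remove [qjnm,wjxp,nzj] add [yjdx,kxzs,gevbq] -> 7 lines: veucx ozvnq yjdx kxzs gevbq rvdgy gnwsx
Hunk 2: at line 1 remove [ozvnq,yjdx,kxzs] add [hoal,blxe,hdslc] -> 7 lines: veucx hoal blxe hdslc gevbq rvdgy gnwsx
Hunk 3: at line 3 remove [hdslc] add [ugjl,vzsve,mse] -> 9 lines: veucx hoal blxe ugjl vzsve mse gevbq rvdgy gnwsx
Final line count: 9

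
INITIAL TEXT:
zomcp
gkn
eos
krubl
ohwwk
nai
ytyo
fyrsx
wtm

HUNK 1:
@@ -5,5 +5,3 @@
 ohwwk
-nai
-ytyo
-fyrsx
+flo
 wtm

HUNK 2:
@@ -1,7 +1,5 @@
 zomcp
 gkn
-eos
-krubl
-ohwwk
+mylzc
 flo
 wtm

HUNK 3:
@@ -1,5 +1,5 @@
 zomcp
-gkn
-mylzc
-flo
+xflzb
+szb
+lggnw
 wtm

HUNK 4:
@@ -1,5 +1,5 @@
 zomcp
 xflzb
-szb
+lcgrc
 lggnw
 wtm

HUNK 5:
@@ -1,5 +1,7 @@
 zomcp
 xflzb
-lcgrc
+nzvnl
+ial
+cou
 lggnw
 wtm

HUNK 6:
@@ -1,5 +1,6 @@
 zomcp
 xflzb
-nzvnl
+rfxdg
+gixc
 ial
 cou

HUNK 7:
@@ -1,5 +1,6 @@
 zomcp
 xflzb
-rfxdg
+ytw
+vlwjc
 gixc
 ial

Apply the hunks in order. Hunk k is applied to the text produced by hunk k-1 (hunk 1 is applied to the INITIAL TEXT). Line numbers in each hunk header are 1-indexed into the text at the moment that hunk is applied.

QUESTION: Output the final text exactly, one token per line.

Hunk 1: at line 5 remove [nai,ytyo,fyrsx] add [flo] -> 7 lines: zomcp gkn eos krubl ohwwk flo wtm
Hunk 2: at line 1 remove [eos,krubl,ohwwk] add [mylzc] -> 5 lines: zomcp gkn mylzc flo wtm
Hunk 3: at line 1 remove [gkn,mylzc,flo] add [xflzb,szb,lggnw] -> 5 lines: zomcp xflzb szb lggnw wtm
Hunk 4: at line 1 remove [szb] add [lcgrc] -> 5 lines: zomcp xflzb lcgrc lggnw wtm
Hunk 5: at line 1 remove [lcgrc] add [nzvnl,ial,cou] -> 7 lines: zomcp xflzb nzvnl ial cou lggnw wtm
Hunk 6: at line 1 remove [nzvnl] add [rfxdg,gixc] -> 8 lines: zomcp xflzb rfxdg gixc ial cou lggnw wtm
Hunk 7: at line 1 remove [rfxdg] add [ytw,vlwjc] -> 9 lines: zomcp xflzb ytw vlwjc gixc ial cou lggnw wtm

Answer: zomcp
xflzb
ytw
vlwjc
gixc
ial
cou
lggnw
wtm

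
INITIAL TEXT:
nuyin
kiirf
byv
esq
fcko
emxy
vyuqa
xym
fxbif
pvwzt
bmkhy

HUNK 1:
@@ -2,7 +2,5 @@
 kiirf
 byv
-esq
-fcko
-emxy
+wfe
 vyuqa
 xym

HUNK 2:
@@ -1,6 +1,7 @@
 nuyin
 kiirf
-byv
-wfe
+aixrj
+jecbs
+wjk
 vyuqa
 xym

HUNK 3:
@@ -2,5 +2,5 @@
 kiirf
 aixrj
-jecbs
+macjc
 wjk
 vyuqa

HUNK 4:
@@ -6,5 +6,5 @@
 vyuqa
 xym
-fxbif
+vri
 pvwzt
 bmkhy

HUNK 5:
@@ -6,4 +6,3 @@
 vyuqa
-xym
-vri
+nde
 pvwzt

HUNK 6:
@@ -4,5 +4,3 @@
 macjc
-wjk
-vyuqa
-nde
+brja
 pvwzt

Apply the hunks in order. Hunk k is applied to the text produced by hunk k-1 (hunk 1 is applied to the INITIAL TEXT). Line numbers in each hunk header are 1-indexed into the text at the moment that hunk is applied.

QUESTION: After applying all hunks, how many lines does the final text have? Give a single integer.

Hunk 1: at line 2 remove [esq,fcko,emxy] add [wfe] -> 9 lines: nuyin kiirf byv wfe vyuqa xym fxbif pvwzt bmkhy
Hunk 2: at line 1 remove [byv,wfe] add [aixrj,jecbs,wjk] -> 10 lines: nuyin kiirf aixrj jecbs wjk vyuqa xym fxbif pvwzt bmkhy
Hunk 3: at line 2 remove [jecbs] add [macjc] -> 10 lines: nuyin kiirf aixrj macjc wjk vyuqa xym fxbif pvwzt bmkhy
Hunk 4: at line 6 remove [fxbif] add [vri] -> 10 lines: nuyin kiirf aixrj macjc wjk vyuqa xym vri pvwzt bmkhy
Hunk 5: at line 6 remove [xym,vri] add [nde] -> 9 lines: nuyin kiirf aixrj macjc wjk vyuqa nde pvwzt bmkhy
Hunk 6: at line 4 remove [wjk,vyuqa,nde] add [brja] -> 7 lines: nuyin kiirf aixrj macjc brja pvwzt bmkhy
Final line count: 7

Answer: 7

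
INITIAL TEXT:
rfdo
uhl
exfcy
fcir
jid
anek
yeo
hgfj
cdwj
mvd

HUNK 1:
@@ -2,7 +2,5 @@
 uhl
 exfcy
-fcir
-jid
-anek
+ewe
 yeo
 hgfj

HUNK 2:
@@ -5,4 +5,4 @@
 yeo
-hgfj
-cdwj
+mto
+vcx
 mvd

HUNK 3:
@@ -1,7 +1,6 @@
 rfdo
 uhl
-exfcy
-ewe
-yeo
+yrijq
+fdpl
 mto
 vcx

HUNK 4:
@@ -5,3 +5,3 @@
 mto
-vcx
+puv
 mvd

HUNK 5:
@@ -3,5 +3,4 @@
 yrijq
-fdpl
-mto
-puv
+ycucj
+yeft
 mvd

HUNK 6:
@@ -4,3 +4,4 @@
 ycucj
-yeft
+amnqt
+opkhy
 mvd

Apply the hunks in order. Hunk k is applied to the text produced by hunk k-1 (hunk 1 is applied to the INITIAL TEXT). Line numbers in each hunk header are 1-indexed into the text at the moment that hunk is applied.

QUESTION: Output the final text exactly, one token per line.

Answer: rfdo
uhl
yrijq
ycucj
amnqt
opkhy
mvd

Derivation:
Hunk 1: at line 2 remove [fcir,jid,anek] add [ewe] -> 8 lines: rfdo uhl exfcy ewe yeo hgfj cdwj mvd
Hunk 2: at line 5 remove [hgfj,cdwj] add [mto,vcx] -> 8 lines: rfdo uhl exfcy ewe yeo mto vcx mvd
Hunk 3: at line 1 remove [exfcy,ewe,yeo] add [yrijq,fdpl] -> 7 lines: rfdo uhl yrijq fdpl mto vcx mvd
Hunk 4: at line 5 remove [vcx] add [puv] -> 7 lines: rfdo uhl yrijq fdpl mto puv mvd
Hunk 5: at line 3 remove [fdpl,mto,puv] add [ycucj,yeft] -> 6 lines: rfdo uhl yrijq ycucj yeft mvd
Hunk 6: at line 4 remove [yeft] add [amnqt,opkhy] -> 7 lines: rfdo uhl yrijq ycucj amnqt opkhy mvd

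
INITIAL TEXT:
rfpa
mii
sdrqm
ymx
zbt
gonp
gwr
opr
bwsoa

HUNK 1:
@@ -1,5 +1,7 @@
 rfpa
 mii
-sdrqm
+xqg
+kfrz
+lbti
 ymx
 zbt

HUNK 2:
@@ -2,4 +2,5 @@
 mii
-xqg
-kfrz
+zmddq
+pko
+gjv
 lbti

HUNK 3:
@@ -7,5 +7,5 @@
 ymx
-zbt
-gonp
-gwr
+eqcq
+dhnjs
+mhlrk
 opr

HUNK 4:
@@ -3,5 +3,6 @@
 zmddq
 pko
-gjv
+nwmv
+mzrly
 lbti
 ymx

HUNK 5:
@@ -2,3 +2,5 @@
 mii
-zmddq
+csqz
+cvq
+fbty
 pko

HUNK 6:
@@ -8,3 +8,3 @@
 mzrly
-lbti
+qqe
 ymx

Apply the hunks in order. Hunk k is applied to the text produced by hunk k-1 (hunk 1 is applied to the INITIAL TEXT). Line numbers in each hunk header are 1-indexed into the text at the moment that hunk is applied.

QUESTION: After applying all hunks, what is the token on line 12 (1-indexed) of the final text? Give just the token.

Hunk 1: at line 1 remove [sdrqm] add [xqg,kfrz,lbti] -> 11 lines: rfpa mii xqg kfrz lbti ymx zbt gonp gwr opr bwsoa
Hunk 2: at line 2 remove [xqg,kfrz] add [zmddq,pko,gjv] -> 12 lines: rfpa mii zmddq pko gjv lbti ymx zbt gonp gwr opr bwsoa
Hunk 3: at line 7 remove [zbt,gonp,gwr] add [eqcq,dhnjs,mhlrk] -> 12 lines: rfpa mii zmddq pko gjv lbti ymx eqcq dhnjs mhlrk opr bwsoa
Hunk 4: at line 3 remove [gjv] add [nwmv,mzrly] -> 13 lines: rfpa mii zmddq pko nwmv mzrly lbti ymx eqcq dhnjs mhlrk opr bwsoa
Hunk 5: at line 2 remove [zmddq] add [csqz,cvq,fbty] -> 15 lines: rfpa mii csqz cvq fbty pko nwmv mzrly lbti ymx eqcq dhnjs mhlrk opr bwsoa
Hunk 6: at line 8 remove [lbti] add [qqe] -> 15 lines: rfpa mii csqz cvq fbty pko nwmv mzrly qqe ymx eqcq dhnjs mhlrk opr bwsoa
Final line 12: dhnjs

Answer: dhnjs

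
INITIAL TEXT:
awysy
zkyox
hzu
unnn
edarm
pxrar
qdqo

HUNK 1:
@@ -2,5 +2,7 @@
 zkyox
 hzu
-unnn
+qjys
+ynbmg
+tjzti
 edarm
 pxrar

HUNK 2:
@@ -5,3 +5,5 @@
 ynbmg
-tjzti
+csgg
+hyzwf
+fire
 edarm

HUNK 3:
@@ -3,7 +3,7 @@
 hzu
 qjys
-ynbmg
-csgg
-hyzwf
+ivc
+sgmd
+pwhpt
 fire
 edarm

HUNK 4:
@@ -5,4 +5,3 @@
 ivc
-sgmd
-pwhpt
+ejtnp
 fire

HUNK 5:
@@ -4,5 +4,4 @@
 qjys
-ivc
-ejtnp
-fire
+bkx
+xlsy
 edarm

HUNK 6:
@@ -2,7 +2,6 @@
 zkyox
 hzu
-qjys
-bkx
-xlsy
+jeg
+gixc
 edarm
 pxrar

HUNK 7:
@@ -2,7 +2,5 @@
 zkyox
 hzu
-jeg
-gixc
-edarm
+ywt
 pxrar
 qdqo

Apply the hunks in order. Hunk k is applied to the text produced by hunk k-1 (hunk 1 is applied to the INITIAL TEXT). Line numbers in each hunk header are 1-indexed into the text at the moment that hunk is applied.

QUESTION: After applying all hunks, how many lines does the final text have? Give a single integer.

Hunk 1: at line 2 remove [unnn] add [qjys,ynbmg,tjzti] -> 9 lines: awysy zkyox hzu qjys ynbmg tjzti edarm pxrar qdqo
Hunk 2: at line 5 remove [tjzti] add [csgg,hyzwf,fire] -> 11 lines: awysy zkyox hzu qjys ynbmg csgg hyzwf fire edarm pxrar qdqo
Hunk 3: at line 3 remove [ynbmg,csgg,hyzwf] add [ivc,sgmd,pwhpt] -> 11 lines: awysy zkyox hzu qjys ivc sgmd pwhpt fire edarm pxrar qdqo
Hunk 4: at line 5 remove [sgmd,pwhpt] add [ejtnp] -> 10 lines: awysy zkyox hzu qjys ivc ejtnp fire edarm pxrar qdqo
Hunk 5: at line 4 remove [ivc,ejtnp,fire] add [bkx,xlsy] -> 9 lines: awysy zkyox hzu qjys bkx xlsy edarm pxrar qdqo
Hunk 6: at line 2 remove [qjys,bkx,xlsy] add [jeg,gixc] -> 8 lines: awysy zkyox hzu jeg gixc edarm pxrar qdqo
Hunk 7: at line 2 remove [jeg,gixc,edarm] add [ywt] -> 6 lines: awysy zkyox hzu ywt pxrar qdqo
Final line count: 6

Answer: 6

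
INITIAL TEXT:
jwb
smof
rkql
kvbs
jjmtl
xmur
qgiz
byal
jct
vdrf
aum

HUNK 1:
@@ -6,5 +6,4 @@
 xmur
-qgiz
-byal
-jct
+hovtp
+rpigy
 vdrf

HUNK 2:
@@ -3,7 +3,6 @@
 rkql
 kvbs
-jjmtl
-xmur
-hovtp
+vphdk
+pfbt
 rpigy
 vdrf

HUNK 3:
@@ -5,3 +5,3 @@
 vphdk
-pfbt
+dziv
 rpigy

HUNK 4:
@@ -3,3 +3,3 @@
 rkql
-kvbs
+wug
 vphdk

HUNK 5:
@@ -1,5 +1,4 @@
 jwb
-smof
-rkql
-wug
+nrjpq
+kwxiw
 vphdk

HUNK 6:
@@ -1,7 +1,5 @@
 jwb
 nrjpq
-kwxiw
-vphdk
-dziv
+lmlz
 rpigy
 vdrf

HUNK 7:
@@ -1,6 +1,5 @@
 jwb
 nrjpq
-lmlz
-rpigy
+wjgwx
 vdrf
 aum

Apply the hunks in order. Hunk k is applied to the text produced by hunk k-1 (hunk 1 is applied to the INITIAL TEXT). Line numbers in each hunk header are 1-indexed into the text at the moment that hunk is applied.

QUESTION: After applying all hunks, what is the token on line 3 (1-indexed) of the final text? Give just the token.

Answer: wjgwx

Derivation:
Hunk 1: at line 6 remove [qgiz,byal,jct] add [hovtp,rpigy] -> 10 lines: jwb smof rkql kvbs jjmtl xmur hovtp rpigy vdrf aum
Hunk 2: at line 3 remove [jjmtl,xmur,hovtp] add [vphdk,pfbt] -> 9 lines: jwb smof rkql kvbs vphdk pfbt rpigy vdrf aum
Hunk 3: at line 5 remove [pfbt] add [dziv] -> 9 lines: jwb smof rkql kvbs vphdk dziv rpigy vdrf aum
Hunk 4: at line 3 remove [kvbs] add [wug] -> 9 lines: jwb smof rkql wug vphdk dziv rpigy vdrf aum
Hunk 5: at line 1 remove [smof,rkql,wug] add [nrjpq,kwxiw] -> 8 lines: jwb nrjpq kwxiw vphdk dziv rpigy vdrf aum
Hunk 6: at line 1 remove [kwxiw,vphdk,dziv] add [lmlz] -> 6 lines: jwb nrjpq lmlz rpigy vdrf aum
Hunk 7: at line 1 remove [lmlz,rpigy] add [wjgwx] -> 5 lines: jwb nrjpq wjgwx vdrf aum
Final line 3: wjgwx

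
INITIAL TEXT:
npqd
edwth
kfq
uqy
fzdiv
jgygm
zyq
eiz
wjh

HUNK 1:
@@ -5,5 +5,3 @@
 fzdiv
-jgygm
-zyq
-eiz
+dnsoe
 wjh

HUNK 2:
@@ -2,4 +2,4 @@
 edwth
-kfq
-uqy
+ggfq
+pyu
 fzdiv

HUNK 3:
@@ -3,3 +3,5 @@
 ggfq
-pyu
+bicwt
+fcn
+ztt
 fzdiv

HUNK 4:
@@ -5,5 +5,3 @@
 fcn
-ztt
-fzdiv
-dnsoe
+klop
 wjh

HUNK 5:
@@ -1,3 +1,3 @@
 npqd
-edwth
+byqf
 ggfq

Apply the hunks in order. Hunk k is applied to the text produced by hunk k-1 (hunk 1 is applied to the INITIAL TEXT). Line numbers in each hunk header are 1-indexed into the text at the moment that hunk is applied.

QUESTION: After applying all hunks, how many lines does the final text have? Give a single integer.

Hunk 1: at line 5 remove [jgygm,zyq,eiz] add [dnsoe] -> 7 lines: npqd edwth kfq uqy fzdiv dnsoe wjh
Hunk 2: at line 2 remove [kfq,uqy] add [ggfq,pyu] -> 7 lines: npqd edwth ggfq pyu fzdiv dnsoe wjh
Hunk 3: at line 3 remove [pyu] add [bicwt,fcn,ztt] -> 9 lines: npqd edwth ggfq bicwt fcn ztt fzdiv dnsoe wjh
Hunk 4: at line 5 remove [ztt,fzdiv,dnsoe] add [klop] -> 7 lines: npqd edwth ggfq bicwt fcn klop wjh
Hunk 5: at line 1 remove [edwth] add [byqf] -> 7 lines: npqd byqf ggfq bicwt fcn klop wjh
Final line count: 7

Answer: 7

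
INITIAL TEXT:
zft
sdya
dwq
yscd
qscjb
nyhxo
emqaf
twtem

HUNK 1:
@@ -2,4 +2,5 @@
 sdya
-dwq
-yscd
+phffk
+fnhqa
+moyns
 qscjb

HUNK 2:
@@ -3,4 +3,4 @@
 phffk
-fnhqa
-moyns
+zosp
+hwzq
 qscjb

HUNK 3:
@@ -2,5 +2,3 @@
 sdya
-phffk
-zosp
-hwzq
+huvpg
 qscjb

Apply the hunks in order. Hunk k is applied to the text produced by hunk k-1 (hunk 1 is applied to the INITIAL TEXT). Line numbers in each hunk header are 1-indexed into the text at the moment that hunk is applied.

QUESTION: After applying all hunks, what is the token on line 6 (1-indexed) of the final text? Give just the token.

Answer: emqaf

Derivation:
Hunk 1: at line 2 remove [dwq,yscd] add [phffk,fnhqa,moyns] -> 9 lines: zft sdya phffk fnhqa moyns qscjb nyhxo emqaf twtem
Hunk 2: at line 3 remove [fnhqa,moyns] add [zosp,hwzq] -> 9 lines: zft sdya phffk zosp hwzq qscjb nyhxo emqaf twtem
Hunk 3: at line 2 remove [phffk,zosp,hwzq] add [huvpg] -> 7 lines: zft sdya huvpg qscjb nyhxo emqaf twtem
Final line 6: emqaf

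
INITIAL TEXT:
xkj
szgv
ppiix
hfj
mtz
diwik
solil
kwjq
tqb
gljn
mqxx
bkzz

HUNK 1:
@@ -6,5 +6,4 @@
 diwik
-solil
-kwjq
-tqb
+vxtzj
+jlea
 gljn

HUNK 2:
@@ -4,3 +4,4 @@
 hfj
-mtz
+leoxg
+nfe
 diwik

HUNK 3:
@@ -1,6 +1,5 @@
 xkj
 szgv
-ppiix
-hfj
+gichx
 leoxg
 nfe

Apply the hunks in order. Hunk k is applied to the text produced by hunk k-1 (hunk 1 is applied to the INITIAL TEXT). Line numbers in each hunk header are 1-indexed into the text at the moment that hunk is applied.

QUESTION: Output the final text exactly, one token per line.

Answer: xkj
szgv
gichx
leoxg
nfe
diwik
vxtzj
jlea
gljn
mqxx
bkzz

Derivation:
Hunk 1: at line 6 remove [solil,kwjq,tqb] add [vxtzj,jlea] -> 11 lines: xkj szgv ppiix hfj mtz diwik vxtzj jlea gljn mqxx bkzz
Hunk 2: at line 4 remove [mtz] add [leoxg,nfe] -> 12 lines: xkj szgv ppiix hfj leoxg nfe diwik vxtzj jlea gljn mqxx bkzz
Hunk 3: at line 1 remove [ppiix,hfj] add [gichx] -> 11 lines: xkj szgv gichx leoxg nfe diwik vxtzj jlea gljn mqxx bkzz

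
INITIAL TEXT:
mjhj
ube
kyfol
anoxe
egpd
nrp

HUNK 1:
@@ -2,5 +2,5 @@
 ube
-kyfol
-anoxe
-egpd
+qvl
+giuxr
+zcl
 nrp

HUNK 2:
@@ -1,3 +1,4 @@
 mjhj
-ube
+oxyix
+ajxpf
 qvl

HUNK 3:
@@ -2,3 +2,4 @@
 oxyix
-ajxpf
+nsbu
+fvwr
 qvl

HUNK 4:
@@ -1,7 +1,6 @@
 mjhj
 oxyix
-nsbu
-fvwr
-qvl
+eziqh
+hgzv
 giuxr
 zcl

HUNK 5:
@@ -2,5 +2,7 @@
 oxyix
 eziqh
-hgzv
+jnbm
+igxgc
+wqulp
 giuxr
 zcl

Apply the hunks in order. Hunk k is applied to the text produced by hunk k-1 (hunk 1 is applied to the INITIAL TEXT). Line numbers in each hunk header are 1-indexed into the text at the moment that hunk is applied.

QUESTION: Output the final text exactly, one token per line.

Answer: mjhj
oxyix
eziqh
jnbm
igxgc
wqulp
giuxr
zcl
nrp

Derivation:
Hunk 1: at line 2 remove [kyfol,anoxe,egpd] add [qvl,giuxr,zcl] -> 6 lines: mjhj ube qvl giuxr zcl nrp
Hunk 2: at line 1 remove [ube] add [oxyix,ajxpf] -> 7 lines: mjhj oxyix ajxpf qvl giuxr zcl nrp
Hunk 3: at line 2 remove [ajxpf] add [nsbu,fvwr] -> 8 lines: mjhj oxyix nsbu fvwr qvl giuxr zcl nrp
Hunk 4: at line 1 remove [nsbu,fvwr,qvl] add [eziqh,hgzv] -> 7 lines: mjhj oxyix eziqh hgzv giuxr zcl nrp
Hunk 5: at line 2 remove [hgzv] add [jnbm,igxgc,wqulp] -> 9 lines: mjhj oxyix eziqh jnbm igxgc wqulp giuxr zcl nrp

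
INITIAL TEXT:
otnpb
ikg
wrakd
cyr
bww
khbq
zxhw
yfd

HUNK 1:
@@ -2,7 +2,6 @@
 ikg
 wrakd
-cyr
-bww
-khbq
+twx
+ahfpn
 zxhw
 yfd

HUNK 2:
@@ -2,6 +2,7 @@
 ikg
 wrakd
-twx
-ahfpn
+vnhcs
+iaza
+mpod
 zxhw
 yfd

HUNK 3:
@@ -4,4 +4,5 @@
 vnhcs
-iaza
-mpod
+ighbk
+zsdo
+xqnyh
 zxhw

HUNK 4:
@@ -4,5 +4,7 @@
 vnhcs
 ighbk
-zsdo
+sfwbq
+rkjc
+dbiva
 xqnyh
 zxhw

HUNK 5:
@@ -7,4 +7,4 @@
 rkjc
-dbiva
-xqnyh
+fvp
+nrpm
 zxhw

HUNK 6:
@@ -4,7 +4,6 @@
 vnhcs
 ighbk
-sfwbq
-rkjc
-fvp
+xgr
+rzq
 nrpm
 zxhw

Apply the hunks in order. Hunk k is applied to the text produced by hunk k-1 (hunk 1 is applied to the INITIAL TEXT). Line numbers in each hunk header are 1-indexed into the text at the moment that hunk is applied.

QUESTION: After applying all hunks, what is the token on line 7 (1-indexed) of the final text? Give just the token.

Answer: rzq

Derivation:
Hunk 1: at line 2 remove [cyr,bww,khbq] add [twx,ahfpn] -> 7 lines: otnpb ikg wrakd twx ahfpn zxhw yfd
Hunk 2: at line 2 remove [twx,ahfpn] add [vnhcs,iaza,mpod] -> 8 lines: otnpb ikg wrakd vnhcs iaza mpod zxhw yfd
Hunk 3: at line 4 remove [iaza,mpod] add [ighbk,zsdo,xqnyh] -> 9 lines: otnpb ikg wrakd vnhcs ighbk zsdo xqnyh zxhw yfd
Hunk 4: at line 4 remove [zsdo] add [sfwbq,rkjc,dbiva] -> 11 lines: otnpb ikg wrakd vnhcs ighbk sfwbq rkjc dbiva xqnyh zxhw yfd
Hunk 5: at line 7 remove [dbiva,xqnyh] add [fvp,nrpm] -> 11 lines: otnpb ikg wrakd vnhcs ighbk sfwbq rkjc fvp nrpm zxhw yfd
Hunk 6: at line 4 remove [sfwbq,rkjc,fvp] add [xgr,rzq] -> 10 lines: otnpb ikg wrakd vnhcs ighbk xgr rzq nrpm zxhw yfd
Final line 7: rzq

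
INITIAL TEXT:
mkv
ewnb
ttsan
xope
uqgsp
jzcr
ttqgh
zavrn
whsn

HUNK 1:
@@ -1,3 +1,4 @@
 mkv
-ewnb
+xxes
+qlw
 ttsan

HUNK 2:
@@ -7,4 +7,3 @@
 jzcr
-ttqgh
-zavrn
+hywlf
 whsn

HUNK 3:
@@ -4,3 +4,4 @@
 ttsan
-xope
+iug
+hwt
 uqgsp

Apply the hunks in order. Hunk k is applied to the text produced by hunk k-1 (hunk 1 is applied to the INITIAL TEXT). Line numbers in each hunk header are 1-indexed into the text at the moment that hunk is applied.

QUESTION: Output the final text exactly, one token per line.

Hunk 1: at line 1 remove [ewnb] add [xxes,qlw] -> 10 lines: mkv xxes qlw ttsan xope uqgsp jzcr ttqgh zavrn whsn
Hunk 2: at line 7 remove [ttqgh,zavrn] add [hywlf] -> 9 lines: mkv xxes qlw ttsan xope uqgsp jzcr hywlf whsn
Hunk 3: at line 4 remove [xope] add [iug,hwt] -> 10 lines: mkv xxes qlw ttsan iug hwt uqgsp jzcr hywlf whsn

Answer: mkv
xxes
qlw
ttsan
iug
hwt
uqgsp
jzcr
hywlf
whsn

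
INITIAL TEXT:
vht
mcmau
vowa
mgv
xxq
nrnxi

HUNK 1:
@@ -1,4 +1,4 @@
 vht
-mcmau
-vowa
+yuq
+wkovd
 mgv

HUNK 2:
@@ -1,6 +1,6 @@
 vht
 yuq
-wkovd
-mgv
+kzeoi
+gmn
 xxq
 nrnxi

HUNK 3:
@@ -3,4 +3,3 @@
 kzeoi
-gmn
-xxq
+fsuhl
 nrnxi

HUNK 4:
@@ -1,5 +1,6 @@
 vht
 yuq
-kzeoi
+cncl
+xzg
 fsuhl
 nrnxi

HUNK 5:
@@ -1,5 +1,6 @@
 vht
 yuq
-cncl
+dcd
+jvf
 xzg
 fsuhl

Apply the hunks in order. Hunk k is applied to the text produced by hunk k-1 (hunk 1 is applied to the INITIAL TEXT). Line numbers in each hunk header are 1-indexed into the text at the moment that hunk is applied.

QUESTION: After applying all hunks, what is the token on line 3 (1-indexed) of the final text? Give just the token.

Answer: dcd

Derivation:
Hunk 1: at line 1 remove [mcmau,vowa] add [yuq,wkovd] -> 6 lines: vht yuq wkovd mgv xxq nrnxi
Hunk 2: at line 1 remove [wkovd,mgv] add [kzeoi,gmn] -> 6 lines: vht yuq kzeoi gmn xxq nrnxi
Hunk 3: at line 3 remove [gmn,xxq] add [fsuhl] -> 5 lines: vht yuq kzeoi fsuhl nrnxi
Hunk 4: at line 1 remove [kzeoi] add [cncl,xzg] -> 6 lines: vht yuq cncl xzg fsuhl nrnxi
Hunk 5: at line 1 remove [cncl] add [dcd,jvf] -> 7 lines: vht yuq dcd jvf xzg fsuhl nrnxi
Final line 3: dcd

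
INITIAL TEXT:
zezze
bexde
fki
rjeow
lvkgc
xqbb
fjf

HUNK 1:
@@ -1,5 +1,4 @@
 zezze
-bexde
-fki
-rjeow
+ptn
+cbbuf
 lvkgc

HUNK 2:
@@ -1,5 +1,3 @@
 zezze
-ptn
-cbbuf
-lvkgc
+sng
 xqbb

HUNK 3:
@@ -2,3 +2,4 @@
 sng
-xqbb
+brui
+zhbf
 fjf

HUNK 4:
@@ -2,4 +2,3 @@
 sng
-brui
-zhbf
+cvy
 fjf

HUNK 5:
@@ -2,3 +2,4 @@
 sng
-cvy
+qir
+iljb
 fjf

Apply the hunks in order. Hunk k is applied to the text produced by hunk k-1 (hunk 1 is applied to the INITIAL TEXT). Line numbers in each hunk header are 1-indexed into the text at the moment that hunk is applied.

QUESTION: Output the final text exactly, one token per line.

Answer: zezze
sng
qir
iljb
fjf

Derivation:
Hunk 1: at line 1 remove [bexde,fki,rjeow] add [ptn,cbbuf] -> 6 lines: zezze ptn cbbuf lvkgc xqbb fjf
Hunk 2: at line 1 remove [ptn,cbbuf,lvkgc] add [sng] -> 4 lines: zezze sng xqbb fjf
Hunk 3: at line 2 remove [xqbb] add [brui,zhbf] -> 5 lines: zezze sng brui zhbf fjf
Hunk 4: at line 2 remove [brui,zhbf] add [cvy] -> 4 lines: zezze sng cvy fjf
Hunk 5: at line 2 remove [cvy] add [qir,iljb] -> 5 lines: zezze sng qir iljb fjf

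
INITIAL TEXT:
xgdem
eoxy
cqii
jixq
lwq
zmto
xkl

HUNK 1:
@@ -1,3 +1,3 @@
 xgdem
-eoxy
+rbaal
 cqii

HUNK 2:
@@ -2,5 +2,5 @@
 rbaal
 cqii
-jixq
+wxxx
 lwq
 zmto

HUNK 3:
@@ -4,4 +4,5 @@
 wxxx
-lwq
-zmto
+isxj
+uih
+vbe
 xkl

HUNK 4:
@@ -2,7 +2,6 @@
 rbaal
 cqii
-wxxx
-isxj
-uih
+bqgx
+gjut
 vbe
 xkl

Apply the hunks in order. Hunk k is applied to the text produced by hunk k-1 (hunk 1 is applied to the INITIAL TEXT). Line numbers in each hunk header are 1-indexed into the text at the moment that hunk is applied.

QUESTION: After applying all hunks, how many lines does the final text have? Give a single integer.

Answer: 7

Derivation:
Hunk 1: at line 1 remove [eoxy] add [rbaal] -> 7 lines: xgdem rbaal cqii jixq lwq zmto xkl
Hunk 2: at line 2 remove [jixq] add [wxxx] -> 7 lines: xgdem rbaal cqii wxxx lwq zmto xkl
Hunk 3: at line 4 remove [lwq,zmto] add [isxj,uih,vbe] -> 8 lines: xgdem rbaal cqii wxxx isxj uih vbe xkl
Hunk 4: at line 2 remove [wxxx,isxj,uih] add [bqgx,gjut] -> 7 lines: xgdem rbaal cqii bqgx gjut vbe xkl
Final line count: 7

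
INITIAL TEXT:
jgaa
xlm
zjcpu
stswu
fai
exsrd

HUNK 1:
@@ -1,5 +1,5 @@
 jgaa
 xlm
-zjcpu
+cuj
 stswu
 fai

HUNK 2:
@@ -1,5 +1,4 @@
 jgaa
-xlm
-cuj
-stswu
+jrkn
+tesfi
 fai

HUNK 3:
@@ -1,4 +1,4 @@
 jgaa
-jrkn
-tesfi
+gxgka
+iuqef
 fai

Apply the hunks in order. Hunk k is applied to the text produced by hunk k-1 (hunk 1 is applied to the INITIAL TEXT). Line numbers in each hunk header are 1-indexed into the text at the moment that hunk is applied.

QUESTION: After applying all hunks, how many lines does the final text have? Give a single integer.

Hunk 1: at line 1 remove [zjcpu] add [cuj] -> 6 lines: jgaa xlm cuj stswu fai exsrd
Hunk 2: at line 1 remove [xlm,cuj,stswu] add [jrkn,tesfi] -> 5 lines: jgaa jrkn tesfi fai exsrd
Hunk 3: at line 1 remove [jrkn,tesfi] add [gxgka,iuqef] -> 5 lines: jgaa gxgka iuqef fai exsrd
Final line count: 5

Answer: 5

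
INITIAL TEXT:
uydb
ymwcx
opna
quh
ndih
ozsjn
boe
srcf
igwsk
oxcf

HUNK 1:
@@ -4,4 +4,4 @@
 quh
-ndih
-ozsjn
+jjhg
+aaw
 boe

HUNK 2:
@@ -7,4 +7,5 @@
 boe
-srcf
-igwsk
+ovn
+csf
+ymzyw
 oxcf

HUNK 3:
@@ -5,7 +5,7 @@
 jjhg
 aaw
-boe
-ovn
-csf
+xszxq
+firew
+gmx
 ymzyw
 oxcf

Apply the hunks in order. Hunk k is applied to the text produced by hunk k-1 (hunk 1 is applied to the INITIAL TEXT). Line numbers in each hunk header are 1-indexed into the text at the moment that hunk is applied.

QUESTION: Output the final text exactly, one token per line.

Answer: uydb
ymwcx
opna
quh
jjhg
aaw
xszxq
firew
gmx
ymzyw
oxcf

Derivation:
Hunk 1: at line 4 remove [ndih,ozsjn] add [jjhg,aaw] -> 10 lines: uydb ymwcx opna quh jjhg aaw boe srcf igwsk oxcf
Hunk 2: at line 7 remove [srcf,igwsk] add [ovn,csf,ymzyw] -> 11 lines: uydb ymwcx opna quh jjhg aaw boe ovn csf ymzyw oxcf
Hunk 3: at line 5 remove [boe,ovn,csf] add [xszxq,firew,gmx] -> 11 lines: uydb ymwcx opna quh jjhg aaw xszxq firew gmx ymzyw oxcf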